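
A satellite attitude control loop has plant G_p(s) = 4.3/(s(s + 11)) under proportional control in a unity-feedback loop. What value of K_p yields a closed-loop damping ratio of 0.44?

Closed-loop characteristic equation: s² + 11s + K_p·4.3 = 0.
So ω_n = √(4.3K_p) and 2ζω_n = 11, giving ζ = 11/(2√(4.3K_p)).
Setting ζ = 0.44: √(4.3K_p) = 11/(2·0.44) = 12.5, so K_p = 156.2/4.3 = 36.3.

K_p = 36.3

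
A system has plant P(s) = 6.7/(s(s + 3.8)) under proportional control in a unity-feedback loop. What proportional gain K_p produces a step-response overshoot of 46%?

From %OS = 100·exp(−πζ/√(1−ζ²)) = 46%, ζ = −ln(0.46)/√(π²+ln²(0.46)) = 0.24.
Characteristic equation s² + 3.8s + 6.7K_p = 0 gives ζ = 3.8/(2√(6.7K_p)).
Setting ζ = 0.24: √(6.7K_p) = 3.8/(2·0.24) = 7.918, so K_p = 62.7/6.7 = 9.36.

K_p = 9.36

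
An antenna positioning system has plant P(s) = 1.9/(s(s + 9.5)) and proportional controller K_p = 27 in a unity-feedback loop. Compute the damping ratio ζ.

With unity feedback the closed-loop characteristic equation is s² + 9.5s + 27·1.9 = s² + 9.5s + 51.3 = 0.
Matching s² + 2ζω_n s + ω_n²: ω_n = √51.3 = 7.162 rad/s and 2ζω_n = 9.5, so ζ = 9.5/(2·7.162) = 0.663.

ζ = 0.663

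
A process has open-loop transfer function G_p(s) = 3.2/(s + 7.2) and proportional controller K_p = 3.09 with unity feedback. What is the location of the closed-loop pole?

s = -17.09

Closed-loop transfer function: T(s) = K_p·G_p(s)/(1 + K_p·G_p(s)) = 9.888/(s + 7.2 + 9.888) = 9.888/(s + 17.09).
The closed-loop pole is at s = −17.09.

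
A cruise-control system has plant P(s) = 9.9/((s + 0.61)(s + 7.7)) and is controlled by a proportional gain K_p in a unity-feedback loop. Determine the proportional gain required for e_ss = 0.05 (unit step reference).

Steady-state error for a unit step on this type-0 loop is 1/(1 + K_p·P(0)).
P(0) = 2.108. Require 1/(1 + K_p·2.108) = 0.05, so 1 + 2.108·K_p = 20.
K_p = (20 − 1)/2.108 = 9.01.

K_p = 9.01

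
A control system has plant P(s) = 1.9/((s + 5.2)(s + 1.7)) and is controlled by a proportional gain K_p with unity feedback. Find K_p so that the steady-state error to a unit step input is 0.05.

K_p = 88.4

The loop is type 0, so e_ss(step) = 1/(1 + K_pos) with K_pos = K_p·P(0).
P(0) = 0.2149. Require 1/(1 + K_p·0.2149) = 0.05, so 1 + 0.2149·K_p = 20.
K_p = (20 − 1)/0.2149 = 88.4.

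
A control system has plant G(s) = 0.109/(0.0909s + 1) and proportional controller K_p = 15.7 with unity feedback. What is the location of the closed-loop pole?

s = -29.83

Closed loop: T(s) = K_p·G/(1+K_p·G) = 1.711/(0.0909s + 1 + 1.711), with pole at s = −(1 + 1.711)/0.0909 = −29.83.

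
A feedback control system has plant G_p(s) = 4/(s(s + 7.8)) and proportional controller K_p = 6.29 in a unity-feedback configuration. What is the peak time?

The closed-loop denominator s² + 7.8s + 25.16 gives ω_n = √25.16 = 5.016 and ζ = 7.8/(2ω_n) = 0.7775.
Damped frequency ω_d = ω_n√(1−ζ²) = 3.154 rad/s, so peak time T_p = π/ω_d = 0.996 s.

T_p = 0.996 s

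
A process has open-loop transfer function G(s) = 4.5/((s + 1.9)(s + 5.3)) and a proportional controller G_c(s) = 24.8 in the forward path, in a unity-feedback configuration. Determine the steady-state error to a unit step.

The loop is type 0. Static position error constant K_pos = G_c(0)·G(0) = 24.8·0.4469 = 11.08.
Steady-state error to a unit step: e_ss = 1/(1+K_pos) = 1/12.08 = 0.0828.

0.0828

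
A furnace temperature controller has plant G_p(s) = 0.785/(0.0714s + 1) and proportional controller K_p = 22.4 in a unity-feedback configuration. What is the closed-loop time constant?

Closed loop: T(s) = K_p·G_p/(1+K_p·G_p) = 17.58/(0.0714s + 1 + 17.58), with pole at s = −(1 + 17.58)/0.0714 = −260.3.
Closed-loop time constant τ = 1/260.3 = 0.00384 s.

τ = 0.00384 s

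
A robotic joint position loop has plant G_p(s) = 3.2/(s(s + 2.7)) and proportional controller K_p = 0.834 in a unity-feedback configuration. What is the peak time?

The closed-loop denominator s² + 2.7s + 2.669 gives ω_n = √2.669 = 1.634 and ζ = 2.7/(2ω_n) = 0.8264.
Damped frequency ω_d = ω_n√(1−ζ²) = 0.9199 rad/s, so peak time T_p = π/ω_d = 3.41 s.

T_p = 3.41 s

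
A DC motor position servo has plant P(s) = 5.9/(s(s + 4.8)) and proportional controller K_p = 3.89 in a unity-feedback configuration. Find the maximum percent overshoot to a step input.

16.2%

From 1 + K_pP(s) = 0: s² + 4.8s + 22.95 = 0 ⇒ ω_n = 4.791, ζ = 0.501.
%OS = 100·exp(−πζ/√(1−ζ²)) = 100·exp(−π·0.501/√0.749) = 16.2%.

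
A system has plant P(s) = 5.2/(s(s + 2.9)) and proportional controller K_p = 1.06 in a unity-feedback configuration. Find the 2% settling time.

From 1 + K_pP(s) = 0: s² + 2.9s + 5.512 = 0 ⇒ ω_n = 2.348, ζ = 0.6176.
2% settling time T_s ≈ 4/(ζω_n) = 4/1.45 = 2.76 s.

T_s ≈ 2.76 s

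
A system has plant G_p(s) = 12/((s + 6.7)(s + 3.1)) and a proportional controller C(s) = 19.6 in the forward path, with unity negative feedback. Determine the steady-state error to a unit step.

The loop is type 0. Static position error constant K_pos = C(0)·G_p(0) = 19.6·0.5778 = 11.32.
Steady-state error to a unit step: e_ss = 1/(1+K_pos) = 1/12.32 = 0.0811.

0.0811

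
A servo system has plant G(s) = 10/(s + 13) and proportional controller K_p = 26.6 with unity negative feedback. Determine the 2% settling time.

Closed-loop transfer function: T(s) = K_p·G(s)/(1 + K_p·G(s)) = 266/(s + 13 + 266) = 266/(s + 279).
Time constant τ = 1/279 = 0.003584 s, so the 2% settling time is about 4τ = 0.0143 s.

T_s ≈ 0.0143 s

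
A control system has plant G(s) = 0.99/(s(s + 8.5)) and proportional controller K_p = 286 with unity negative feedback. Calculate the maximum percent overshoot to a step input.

From 1 + K_pG(s) = 0: s² + 8.5s + 283.1 = 0 ⇒ ω_n = 16.83, ζ = 0.2526.
%OS = 100·exp(−πζ/√(1−ζ²)) = 100·exp(−π·0.2526/√0.9362) = 44%.

44%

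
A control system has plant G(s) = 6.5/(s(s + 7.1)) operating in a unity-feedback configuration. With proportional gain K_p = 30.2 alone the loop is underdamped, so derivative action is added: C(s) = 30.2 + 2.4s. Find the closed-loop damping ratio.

Forward path: (30.2 + 2.4s)·6.5/(s(s+7.1)). The closed-loop characteristic equation is s² + (7.1 + 6.5·2.4)s + 6.5·30.2 = 0.
That is s² + 22.7s + 196.3 = 0, so ω_n = 14.01 rad/s and ζ = 22.7/(2·14.01) = 0.8101.

ζ = 0.81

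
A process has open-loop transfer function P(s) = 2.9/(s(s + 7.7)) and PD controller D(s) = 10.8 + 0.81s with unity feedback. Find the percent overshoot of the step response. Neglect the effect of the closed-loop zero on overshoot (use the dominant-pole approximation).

0.165%

Forward path: (10.8 + 0.81s)·2.9/(s(s+7.7)). The closed-loop characteristic equation is s² + (7.7 + 2.9·0.81)s + 2.9·10.8 = 0.
That is s² + 10.05s + 31.32 = 0, so ω_n = 5.596 rad/s and ζ = 10.05/(2·5.596) = 0.8978.
%OS = 100·exp(−πζ/√(1−ζ²)) = 0.165%.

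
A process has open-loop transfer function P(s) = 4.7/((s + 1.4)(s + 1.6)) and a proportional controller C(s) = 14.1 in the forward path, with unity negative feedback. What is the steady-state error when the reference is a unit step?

0.0327

The loop is type 0. Static position error constant K_pos = C(0)·P(0) = 14.1·2.098 = 29.58.
Steady-state error to a unit step: e_ss = 1/(1+K_pos) = 1/30.58 = 0.0327.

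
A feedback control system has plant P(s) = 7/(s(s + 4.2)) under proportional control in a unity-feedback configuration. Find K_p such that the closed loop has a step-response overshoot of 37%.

From %OS = 100·exp(−πζ/√(1−ζ²)) = 37%, ζ = −ln(0.37)/√(π²+ln²(0.37)) = 0.3017.
Characteristic equation s² + 4.2s + 7K_p = 0 gives ζ = 4.2/(2√(7K_p)).
Setting ζ = 0.3017: √(7K_p) = 4.2/(2·0.3017) = 6.96, so K_p = 48.44/7 = 6.92.

K_p = 6.92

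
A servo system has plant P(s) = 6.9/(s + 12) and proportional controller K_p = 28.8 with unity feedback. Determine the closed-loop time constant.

Closed-loop transfer function: T(s) = K_p·P(s)/(1 + K_p·P(s)) = 198.7/(s + 12 + 198.7) = 198.7/(s + 210.7).
Time constant τ = 1/210.7 = 0.00475 s.

τ = 0.00475 s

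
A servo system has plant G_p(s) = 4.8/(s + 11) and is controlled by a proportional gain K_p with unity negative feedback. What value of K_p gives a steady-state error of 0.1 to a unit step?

Steady-state error for a unit step on this type-0 loop is 1/(1 + K_p·G_p(0)).
G_p(0) = 0.4364. Require 1/(1 + K_p·0.4364) = 0.1, so 1 + 0.4364·K_p = 10.
K_p = (10 − 1)/0.4364 = 20.6.

K_p = 20.6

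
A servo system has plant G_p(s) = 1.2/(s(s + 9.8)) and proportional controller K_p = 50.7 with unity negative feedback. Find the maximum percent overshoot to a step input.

Closed-loop characteristic equation: s² + 9.8s + 60.84 = 0, so ω_n = 7.8 rad/s and ζ = 9.8/(2·7.8) = 0.6282.
%OS = 100·exp(−πζ/√(1−ζ²)) = 100·exp(−π·0.6282/√0.6054) = 7.91%.

7.91%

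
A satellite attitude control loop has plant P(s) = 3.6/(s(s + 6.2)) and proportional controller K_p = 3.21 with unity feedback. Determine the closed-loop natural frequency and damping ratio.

ω_n = 3.4 rad/s, ζ = 0.912

The closed-loop denominator is s(s+6.2) + 3.21·3.6 = s² + 6.2s + 11.56.
Matching s² + 2ζω_n s + ω_n²: ω_n = √11.56 = 3.399 rad/s and 2ζω_n = 6.2, so ζ = 6.2/(2·3.399) = 0.912.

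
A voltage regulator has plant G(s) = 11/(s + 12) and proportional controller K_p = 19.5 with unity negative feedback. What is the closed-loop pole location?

Closed-loop transfer function: T(s) = K_p·G(s)/(1 + K_p·G(s)) = 214.5/(s + 12 + 214.5) = 214.5/(s + 226.5).
The closed-loop pole is at s = −226.5.

s = -226.5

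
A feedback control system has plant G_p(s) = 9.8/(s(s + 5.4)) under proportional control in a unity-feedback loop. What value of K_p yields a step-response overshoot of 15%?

K_p = 2.78

From %OS = 100·exp(−πζ/√(1−ζ²)) = 15%, ζ = −ln(0.15)/√(π²+ln²(0.15)) = 0.5169.
Characteristic equation s² + 5.4s + 9.8K_p = 0 gives ζ = 5.4/(2√(9.8K_p)).
Setting ζ = 0.5169: √(9.8K_p) = 5.4/(2·0.5169) = 5.223, so K_p = 27.28/9.8 = 2.78.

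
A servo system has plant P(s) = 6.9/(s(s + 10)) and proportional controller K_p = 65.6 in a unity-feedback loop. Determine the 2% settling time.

T_s ≈ 0.8 s

Closed-loop characteristic equation: s² + 10s + 452.6 = 0, so ω_n = 21.28 rad/s and ζ = 10/(2·21.28) = 0.235.
2% settling time T_s ≈ 4/(ζω_n) = 4/5 = 0.8 s.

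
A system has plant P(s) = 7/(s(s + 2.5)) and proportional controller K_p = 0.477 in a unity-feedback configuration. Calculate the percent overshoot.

5.25%

The closed-loop denominator s² + 2.5s + 3.339 gives ω_n = √3.339 = 1.827 and ζ = 2.5/(2ω_n) = 0.6841.
%OS = 100·exp(−πζ/√(1−ζ²)) = 100·exp(−π·0.6841/√0.532) = 5.25%.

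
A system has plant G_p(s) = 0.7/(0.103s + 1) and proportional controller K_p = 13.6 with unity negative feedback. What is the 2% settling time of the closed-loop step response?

Closed loop: T(s) = K_p·G_p/(1+K_p·G_p) = 9.52/(0.103s + 1 + 9.52), with pole at s = −(1 + 9.52)/0.103 = −102.1.
τ = 1/102.1 = 0.009791 s, so 2% settling time ≈ 4τ = 0.0392 s.

T_s ≈ 0.0392 s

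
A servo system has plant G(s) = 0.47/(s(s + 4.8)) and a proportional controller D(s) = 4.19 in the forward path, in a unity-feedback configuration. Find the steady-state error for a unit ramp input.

2.44

The loop has one pole at the origin (type 1). Velocity error constant K_v = lim_{s→0} s·D(s)G(s) = 4.19·0.47/4.8 = 0.4103.
Steady-state error to a unit ramp: e_ss = 1/K_v = 2.44.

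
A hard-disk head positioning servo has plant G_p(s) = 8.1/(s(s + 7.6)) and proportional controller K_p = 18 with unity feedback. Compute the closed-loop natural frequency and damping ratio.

ω_n = 12.1 rad/s, ζ = 0.315

1 + K_p·G_p(s) = 0 gives s² + 7.6s + 145.8 = 0.
Matching s² + 2ζω_n s + ω_n²: ω_n = √145.8 = 12.07 rad/s and 2ζω_n = 7.6, so ζ = 7.6/(2·12.07) = 0.315.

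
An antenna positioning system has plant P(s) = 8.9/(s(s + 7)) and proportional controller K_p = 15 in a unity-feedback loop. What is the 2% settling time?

T_s ≈ 1.14 s

Closed-loop characteristic equation: s² + 7s + 133.5 = 0, so ω_n = 11.55 rad/s and ζ = 7/(2·11.55) = 0.3029.
2% settling time T_s ≈ 4/(ζω_n) = 4/3.5 = 1.14 s.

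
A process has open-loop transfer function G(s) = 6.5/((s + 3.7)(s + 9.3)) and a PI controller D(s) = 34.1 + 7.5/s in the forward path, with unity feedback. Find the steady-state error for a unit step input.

The open loop D(s)G(s) has a pole at the origin (type 1), so the static position error constant is infinite and e_ss = 1/(1+∞) = 0.

0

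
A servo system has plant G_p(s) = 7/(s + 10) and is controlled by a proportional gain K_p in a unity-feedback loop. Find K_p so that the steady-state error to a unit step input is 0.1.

The loop is type 0, so e_ss(step) = 1/(1 + K_pos) with K_pos = K_p·G_p(0).
G_p(0) = 0.7. Require 1/(1 + K_p·0.7) = 0.1, so 1 + 0.7·K_p = 10.
K_p = (10 − 1)/0.7 = 12.9.

K_p = 12.9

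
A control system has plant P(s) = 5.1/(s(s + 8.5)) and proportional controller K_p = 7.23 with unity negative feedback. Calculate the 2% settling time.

T_s ≈ 0.941 s

The closed-loop denominator s² + 8.5s + 36.87 gives ω_n = √36.87 = 6.072 and ζ = 8.5/(2ω_n) = 0.6999.
2% settling time T_s ≈ 4/(ζω_n) = 4/4.25 = 0.941 s.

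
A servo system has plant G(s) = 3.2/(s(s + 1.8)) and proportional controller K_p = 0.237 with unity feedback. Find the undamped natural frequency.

The closed-loop denominator is s(s+1.8) + 0.237·3.2 = s² + 1.8s + 0.7584.
Matching s² + 2ζω_n s + ω_n²: ω_n = √0.7584 = 0.8709 rad/s and 2ζω_n = 1.8, so ζ = 1.8/(2·0.8709) = 1.03.

ω_n = 0.871 rad/s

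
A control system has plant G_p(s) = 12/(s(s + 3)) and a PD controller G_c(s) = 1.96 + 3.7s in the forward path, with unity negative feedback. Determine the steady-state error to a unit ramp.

The loop has one pole at the origin (type 1). Velocity error constant K_v = lim_{s→0} s·G_c(s)G_p(s) = 1.96·12/3 = 7.84.
Steady-state error to a unit ramp: e_ss = 1/K_v = 0.128.

0.128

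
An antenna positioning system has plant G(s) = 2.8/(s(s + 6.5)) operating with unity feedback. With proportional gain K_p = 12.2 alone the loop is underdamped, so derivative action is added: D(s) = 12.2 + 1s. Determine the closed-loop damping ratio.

ζ = 0.796

Forward path: (12.2 + 1s)·2.8/(s(s+6.5)). The closed-loop characteristic equation is s² + (6.5 + 2.8·1)s + 2.8·12.2 = 0.
That is s² + 9.3s + 34.16 = 0, so ω_n = 5.845 rad/s and ζ = 9.3/(2·5.845) = 0.7956.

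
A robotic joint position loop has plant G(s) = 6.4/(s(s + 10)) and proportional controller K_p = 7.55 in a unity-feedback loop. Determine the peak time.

T_p = 0.651 s

The closed-loop denominator s² + 10s + 48.32 gives ω_n = √48.32 = 6.951 and ζ = 10/(2ω_n) = 0.7193.
Damped frequency ω_d = ω_n√(1−ζ²) = 4.829 rad/s, so peak time T_p = π/ω_d = 0.651 s.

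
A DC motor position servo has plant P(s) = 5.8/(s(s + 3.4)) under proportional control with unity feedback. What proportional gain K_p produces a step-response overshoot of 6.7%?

From %OS = 100·exp(−πζ/√(1−ζ²)) = 6.7%, ζ = −ln(0.067)/√(π²+ln²(0.067)) = 0.6522.
Characteristic equation s² + 3.4s + 5.8K_p = 0 gives ζ = 3.4/(2√(5.8K_p)).
Setting ζ = 0.6522: √(5.8K_p) = 3.4/(2·0.6522) = 2.606, so K_p = 6.794/5.8 = 1.17.

K_p = 1.17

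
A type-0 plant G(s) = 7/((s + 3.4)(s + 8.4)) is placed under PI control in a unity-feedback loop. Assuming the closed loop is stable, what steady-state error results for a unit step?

The PI controller's integrator makes the forward path type 1, so e_ss to a step is zero.

0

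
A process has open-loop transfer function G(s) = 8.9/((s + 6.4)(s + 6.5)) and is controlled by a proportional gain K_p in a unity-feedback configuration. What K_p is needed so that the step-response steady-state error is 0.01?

Steady-state error for a unit step on this type-0 loop is 1/(1 + K_p·G(0)).
G(0) = 0.2139. Require 1/(1 + K_p·0.2139) = 0.01, so 1 + 0.2139·K_p = 100.
K_p = (100 − 1)/0.2139 = 463.

K_p = 463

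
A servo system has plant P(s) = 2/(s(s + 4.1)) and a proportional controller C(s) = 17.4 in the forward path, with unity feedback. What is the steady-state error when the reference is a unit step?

The open loop C(s)P(s) has a pole at the origin (type 1), so the static position error constant is infinite and e_ss = 1/(1+∞) = 0.

0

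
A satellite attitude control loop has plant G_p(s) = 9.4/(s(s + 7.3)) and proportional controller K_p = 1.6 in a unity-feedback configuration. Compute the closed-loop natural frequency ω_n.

ω_n = 3.88 rad/s

With unity feedback the closed-loop characteristic equation is s² + 7.3s + 1.6·9.4 = s² + 7.3s + 15.04 = 0.
Matching s² + 2ζω_n s + ω_n²: ω_n = √15.04 = 3.878 rad/s and 2ζω_n = 7.3, so ζ = 7.3/(2·3.878) = 0.941.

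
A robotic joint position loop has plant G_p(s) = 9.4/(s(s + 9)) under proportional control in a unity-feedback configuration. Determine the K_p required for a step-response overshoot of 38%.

From %OS = 100·exp(−πζ/√(1−ζ²)) = 38%, ζ = −ln(0.38)/√(π²+ln²(0.38)) = 0.2943.
Characteristic equation s² + 9s + 9.4K_p = 0 gives ζ = 9/(2√(9.4K_p)).
Setting ζ = 0.2943: √(9.4K_p) = 9/(2·0.2943) = 15.29, so K_p = 233.7/9.4 = 24.9.

K_p = 24.9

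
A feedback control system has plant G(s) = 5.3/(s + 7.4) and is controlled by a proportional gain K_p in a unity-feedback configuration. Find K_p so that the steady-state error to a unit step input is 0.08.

Steady-state error for a unit step on this type-0 loop is 1/(1 + K_p·G(0)).
G(0) = 0.7162. Require 1/(1 + K_p·0.7162) = 0.08, so 1 + 0.7162·K_p = 12.5.
K_p = (12.5 − 1)/0.7162 = 16.1.

K_p = 16.1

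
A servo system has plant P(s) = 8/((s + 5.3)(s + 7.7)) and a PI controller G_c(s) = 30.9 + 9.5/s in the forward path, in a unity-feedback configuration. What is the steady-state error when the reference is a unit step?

0

The open loop G_c(s)P(s) has a pole at the origin (type 1), so the static position error constant is infinite and e_ss = 1/(1+∞) = 0.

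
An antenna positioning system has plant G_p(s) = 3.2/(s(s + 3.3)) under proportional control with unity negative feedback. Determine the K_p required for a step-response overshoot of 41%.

From %OS = 100·exp(−πζ/√(1−ζ²)) = 41%, ζ = −ln(0.41)/√(π²+ln²(0.41)) = 0.273.
Characteristic equation s² + 3.3s + 3.2K_p = 0 gives ζ = 3.3/(2√(3.2K_p)).
Setting ζ = 0.273: √(3.2K_p) = 3.3/(2·0.273) = 6.043, so K_p = 36.52/3.2 = 11.4.

K_p = 11.4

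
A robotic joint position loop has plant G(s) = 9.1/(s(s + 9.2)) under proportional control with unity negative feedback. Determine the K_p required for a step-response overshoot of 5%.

K_p = 4.88

From %OS = 100·exp(−πζ/√(1−ζ²)) = 5%, ζ = −ln(0.05)/√(π²+ln²(0.05)) = 0.6901.
Characteristic equation s² + 9.2s + 9.1K_p = 0 gives ζ = 9.2/(2√(9.1K_p)).
Setting ζ = 0.6901: √(9.1K_p) = 9.2/(2·0.6901) = 6.666, so K_p = 44.43/9.1 = 4.88.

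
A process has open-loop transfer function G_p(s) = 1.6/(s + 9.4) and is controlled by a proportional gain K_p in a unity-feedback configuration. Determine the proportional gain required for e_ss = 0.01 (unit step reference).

For a type-0 loop with proportional control, e_ss = 1/(1 + K_p·G_p(0)).
G_p(0) = 0.1702. Require 1/(1 + K_p·0.1702) = 0.01, so 1 + 0.1702·K_p = 100.
K_p = (100 − 1)/0.1702 = 582.

K_p = 582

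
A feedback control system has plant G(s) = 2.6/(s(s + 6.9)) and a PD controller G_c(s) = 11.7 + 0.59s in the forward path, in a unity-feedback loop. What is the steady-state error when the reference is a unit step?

0

The open loop G_c(s)G(s) has a pole at the origin (type 1), so the static position error constant is infinite and e_ss = 1/(1+∞) = 0.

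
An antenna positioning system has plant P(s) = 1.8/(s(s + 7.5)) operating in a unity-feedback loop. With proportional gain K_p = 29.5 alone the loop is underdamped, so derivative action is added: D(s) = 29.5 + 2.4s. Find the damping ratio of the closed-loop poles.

ζ = 0.811

Forward path: (29.5 + 2.4s)·1.8/(s(s+7.5)). The closed-loop characteristic equation is s² + (7.5 + 1.8·2.4)s + 1.8·29.5 = 0.
That is s² + 11.82s + 53.1 = 0, so ω_n = 7.287 rad/s and ζ = 11.82/(2·7.287) = 0.811.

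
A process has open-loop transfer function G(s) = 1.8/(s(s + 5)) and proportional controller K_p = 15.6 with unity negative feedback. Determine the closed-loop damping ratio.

1 + K_p·G(s) = 0 gives s² + 5s + 28.08 = 0.
So ω_n² = 28.08 ⇒ ω_n = 5.299 rad/s, and ζ = 5/(2ω_n) = 0.472.

ζ = 0.472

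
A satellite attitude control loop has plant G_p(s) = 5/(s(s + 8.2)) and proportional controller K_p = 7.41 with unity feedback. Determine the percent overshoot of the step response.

Closed-loop characteristic equation: s² + 8.2s + 37.05 = 0, so ω_n = 6.087 rad/s and ζ = 8.2/(2·6.087) = 0.6736.
%OS = 100·exp(−πζ/√(1−ζ²)) = 100·exp(−π·0.6736/√0.5463) = 5.71%.

5.71%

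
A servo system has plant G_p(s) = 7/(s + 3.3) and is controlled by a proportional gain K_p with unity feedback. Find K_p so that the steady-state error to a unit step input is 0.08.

K_p = 5.42

Steady-state error for a unit step on this type-0 loop is 1/(1 + K_p·G_p(0)).
G_p(0) = 2.121. Require 1/(1 + K_p·2.121) = 0.08, so 1 + 2.121·K_p = 12.5.
K_p = (12.5 − 1)/2.121 = 5.42.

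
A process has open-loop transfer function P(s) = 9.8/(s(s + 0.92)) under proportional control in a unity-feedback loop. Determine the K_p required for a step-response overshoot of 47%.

K_p = 0.395

From %OS = 100·exp(−πζ/√(1−ζ²)) = 47%, ζ = −ln(0.47)/√(π²+ln²(0.47)) = 0.2337.
Characteristic equation s² + 0.92s + 9.8K_p = 0 gives ζ = 0.92/(2√(9.8K_p)).
Setting ζ = 0.2337: √(9.8K_p) = 0.92/(2·0.2337) = 1.969, so K_p = 3.875/9.8 = 0.395.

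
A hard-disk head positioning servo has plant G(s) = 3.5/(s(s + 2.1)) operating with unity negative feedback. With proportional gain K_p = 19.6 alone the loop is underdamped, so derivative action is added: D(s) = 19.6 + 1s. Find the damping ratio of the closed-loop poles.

ζ = 0.338

Forward path: (19.6 + 1s)·3.5/(s(s+2.1)). The closed-loop characteristic equation is s² + (2.1 + 3.5·1)s + 3.5·19.6 = 0.
That is s² + 5.6s + 68.6 = 0, so ω_n = 8.283 rad/s and ζ = 5.6/(2·8.283) = 0.3381.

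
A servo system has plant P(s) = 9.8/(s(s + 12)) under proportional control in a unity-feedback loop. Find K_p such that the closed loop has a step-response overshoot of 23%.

K_p = 20.5

From %OS = 100·exp(−πζ/√(1−ζ²)) = 23%, ζ = −ln(0.23)/√(π²+ln²(0.23)) = 0.4237.
Characteristic equation s² + 12s + 9.8K_p = 0 gives ζ = 12/(2√(9.8K_p)).
Setting ζ = 0.4237: √(9.8K_p) = 12/(2·0.4237) = 14.16, so K_p = 200.5/9.8 = 20.5.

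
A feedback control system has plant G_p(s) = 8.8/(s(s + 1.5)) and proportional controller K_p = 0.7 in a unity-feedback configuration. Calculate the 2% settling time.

The closed-loop denominator s² + 1.5s + 6.16 gives ω_n = √6.16 = 2.482 and ζ = 1.5/(2ω_n) = 0.3022.
2% settling time T_s ≈ 4/(ζω_n) = 4/0.75 = 5.33 s.

T_s ≈ 5.33 s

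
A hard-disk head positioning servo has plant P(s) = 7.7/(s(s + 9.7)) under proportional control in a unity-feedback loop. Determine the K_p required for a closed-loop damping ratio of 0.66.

Closed-loop characteristic equation: s² + 9.7s + K_p·7.7 = 0.
So ω_n = √(7.7K_p) and 2ζω_n = 9.7, giving ζ = 9.7/(2√(7.7K_p)).
Setting ζ = 0.66: √(7.7K_p) = 9.7/(2·0.66) = 7.348, so K_p = 54/7.7 = 7.01.

K_p = 7.01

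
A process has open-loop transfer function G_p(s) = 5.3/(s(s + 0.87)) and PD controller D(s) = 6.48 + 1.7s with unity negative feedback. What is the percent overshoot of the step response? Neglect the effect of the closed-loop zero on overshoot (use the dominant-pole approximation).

0.728%

Forward path: (6.48 + 1.7s)·5.3/(s(s+0.87)). The closed-loop characteristic equation is s² + (0.87 + 5.3·1.7)s + 5.3·6.48 = 0.
That is s² + 9.88s + 34.34 = 0, so ω_n = 5.86 rad/s and ζ = 9.88/(2·5.86) = 0.8429.
%OS = 100·exp(−πζ/√(1−ζ²)) = 0.728%.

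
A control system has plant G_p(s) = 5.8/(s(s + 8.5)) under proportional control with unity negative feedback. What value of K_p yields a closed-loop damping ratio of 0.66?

K_p = 7.15

Closed-loop characteristic equation: s² + 8.5s + K_p·5.8 = 0.
So ω_n = √(5.8K_p) and 2ζω_n = 8.5, giving ζ = 8.5/(2√(5.8K_p)).
Setting ζ = 0.66: √(5.8K_p) = 8.5/(2·0.66) = 6.439, so K_p = 41.47/5.8 = 7.15.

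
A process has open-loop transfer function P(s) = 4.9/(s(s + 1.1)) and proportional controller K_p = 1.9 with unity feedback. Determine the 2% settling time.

Closed-loop characteristic equation: s² + 1.1s + 9.31 = 0, so ω_n = 3.051 rad/s and ζ = 1.1/(2·3.051) = 0.1803.
2% settling time T_s ≈ 4/(ζω_n) = 4/0.55 = 7.27 s.

T_s ≈ 7.27 s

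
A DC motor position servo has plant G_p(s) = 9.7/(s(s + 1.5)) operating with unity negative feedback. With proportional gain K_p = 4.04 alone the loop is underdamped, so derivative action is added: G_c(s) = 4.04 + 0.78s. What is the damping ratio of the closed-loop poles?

ζ = 0.724

Forward path: (4.04 + 0.78s)·9.7/(s(s+1.5)). The closed-loop characteristic equation is s² + (1.5 + 9.7·0.78)s + 9.7·4.04 = 0.
That is s² + 9.066s + 39.19 = 0, so ω_n = 6.26 rad/s and ζ = 9.066/(2·6.26) = 0.7241.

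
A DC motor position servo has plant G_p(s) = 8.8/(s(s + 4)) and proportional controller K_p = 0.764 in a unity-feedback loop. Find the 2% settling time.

The closed-loop denominator s² + 4s + 6.723 gives ω_n = √6.723 = 2.593 and ζ = 4/(2ω_n) = 0.7713.
2% settling time T_s ≈ 4/(ζω_n) = 4/2 = 2 s.

T_s ≈ 2 s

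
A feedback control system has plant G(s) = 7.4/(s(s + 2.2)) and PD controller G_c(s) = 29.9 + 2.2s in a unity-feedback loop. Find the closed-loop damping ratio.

ζ = 0.621

Forward path: (29.9 + 2.2s)·7.4/(s(s+2.2)). The closed-loop characteristic equation is s² + (2.2 + 7.4·2.2)s + 7.4·29.9 = 0.
That is s² + 18.48s + 221.3 = 0, so ω_n = 14.87 rad/s and ζ = 18.48/(2·14.87) = 0.6212.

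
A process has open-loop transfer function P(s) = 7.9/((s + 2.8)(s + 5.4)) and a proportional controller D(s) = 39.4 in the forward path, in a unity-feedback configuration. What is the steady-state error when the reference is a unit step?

0.0463

The loop is type 0. Static position error constant K_pos = D(0)·P(0) = 39.4·0.5225 = 20.59.
Steady-state error to a unit step: e_ss = 1/(1+K_pos) = 1/21.59 = 0.0463.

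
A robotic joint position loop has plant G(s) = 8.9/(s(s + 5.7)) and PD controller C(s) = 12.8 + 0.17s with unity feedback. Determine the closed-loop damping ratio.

ζ = 0.338

Forward path: (12.8 + 0.17s)·8.9/(s(s+5.7)). The closed-loop characteristic equation is s² + (5.7 + 8.9·0.17)s + 8.9·12.8 = 0.
That is s² + 7.213s + 113.9 = 0, so ω_n = 10.67 rad/s and ζ = 7.213/(2·10.67) = 0.3379.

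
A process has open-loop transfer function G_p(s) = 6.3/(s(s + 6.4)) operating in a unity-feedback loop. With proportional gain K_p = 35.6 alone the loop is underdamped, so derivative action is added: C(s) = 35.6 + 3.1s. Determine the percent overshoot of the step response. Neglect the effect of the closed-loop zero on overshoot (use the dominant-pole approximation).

Forward path: (35.6 + 3.1s)·6.3/(s(s+6.4)). The closed-loop characteristic equation is s² + (6.4 + 6.3·3.1)s + 6.3·35.6 = 0.
That is s² + 25.93s + 224.3 = 0, so ω_n = 14.98 rad/s and ζ = 25.93/(2·14.98) = 0.8657.
%OS = 100·exp(−πζ/√(1−ζ²)) = 0.437%.

0.437%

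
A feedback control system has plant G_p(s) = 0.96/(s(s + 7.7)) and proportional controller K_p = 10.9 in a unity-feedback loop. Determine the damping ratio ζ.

ζ = 1.19

The closed-loop denominator is s(s+7.7) + 10.9·0.96 = s² + 7.7s + 10.46.
So ω_n² = 10.46 ⇒ ω_n = 3.235 rad/s, and ζ = 7.7/(2ω_n) = 1.19.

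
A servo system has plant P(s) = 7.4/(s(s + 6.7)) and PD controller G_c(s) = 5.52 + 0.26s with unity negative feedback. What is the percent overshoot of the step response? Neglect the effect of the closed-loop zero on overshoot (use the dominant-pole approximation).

5.66%

Forward path: (5.52 + 0.26s)·7.4/(s(s+6.7)). The closed-loop characteristic equation is s² + (6.7 + 7.4·0.26)s + 7.4·5.52 = 0.
That is s² + 8.624s + 40.85 = 0, so ω_n = 6.391 rad/s and ζ = 8.624/(2·6.391) = 0.6747.
%OS = 100·exp(−πζ/√(1−ζ²)) = 5.66%.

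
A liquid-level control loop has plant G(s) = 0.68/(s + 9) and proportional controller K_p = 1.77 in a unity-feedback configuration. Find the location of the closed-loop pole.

Closed-loop transfer function: T(s) = K_p·G(s)/(1 + K_p·G(s)) = 1.204/(s + 9 + 1.204) = 1.204/(s + 10.2).
The closed-loop pole is at s = −10.2.

s = -10.2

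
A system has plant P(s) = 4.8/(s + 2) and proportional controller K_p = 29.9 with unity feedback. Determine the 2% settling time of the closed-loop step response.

Closed-loop transfer function: T(s) = K_p·P(s)/(1 + K_p·P(s)) = 143.5/(s + 2 + 143.5) = 143.5/(s + 145.5).
Time constant τ = 1/145.5 = 0.006872 s, so the 2% settling time is about 4τ = 0.0275 s.

T_s ≈ 0.0275 s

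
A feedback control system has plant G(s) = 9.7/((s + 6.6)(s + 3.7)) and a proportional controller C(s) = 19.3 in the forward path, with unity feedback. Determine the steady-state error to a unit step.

0.115

The loop is type 0. Static position error constant K_pos = C(0)·G(0) = 19.3·0.3972 = 7.666.
Steady-state error to a unit step: e_ss = 1/(1+K_pos) = 1/8.666 = 0.115.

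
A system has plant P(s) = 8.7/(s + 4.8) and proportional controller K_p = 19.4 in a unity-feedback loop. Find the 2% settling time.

T_s ≈ 0.023 s

Closed-loop transfer function: T(s) = K_p·P(s)/(1 + K_p·P(s)) = 168.8/(s + 4.8 + 168.8) = 168.8/(s + 173.6).
Time constant τ = 1/173.6 = 0.005761 s, so the 2% settling time is about 4τ = 0.023 s.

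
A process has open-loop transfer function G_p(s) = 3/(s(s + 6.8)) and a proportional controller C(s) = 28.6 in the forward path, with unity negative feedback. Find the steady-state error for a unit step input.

The open loop C(s)G_p(s) has a pole at the origin (type 1), so the static position error constant is infinite and e_ss = 1/(1+∞) = 0.

0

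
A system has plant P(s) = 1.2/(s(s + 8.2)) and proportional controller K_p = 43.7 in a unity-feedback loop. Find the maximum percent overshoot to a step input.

11.6%

From 1 + K_pP(s) = 0: s² + 8.2s + 52.44 = 0 ⇒ ω_n = 7.242, ζ = 0.5662.
%OS = 100·exp(−πζ/√(1−ζ²)) = 100·exp(−π·0.5662/√0.6794) = 11.6%.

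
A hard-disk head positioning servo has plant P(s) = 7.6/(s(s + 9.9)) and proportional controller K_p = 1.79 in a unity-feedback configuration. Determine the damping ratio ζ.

ζ = 1.34

With unity feedback the closed-loop characteristic equation is s² + 9.9s + 1.79·7.6 = s² + 9.9s + 13.6 = 0.
Matching s² + 2ζω_n s + ω_n²: ω_n = √13.6 = 3.688 rad/s and 2ζω_n = 9.9, so ζ = 9.9/(2·3.688) = 1.34.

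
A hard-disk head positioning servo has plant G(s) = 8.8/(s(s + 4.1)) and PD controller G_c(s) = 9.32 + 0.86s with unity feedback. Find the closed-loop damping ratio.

ζ = 0.644

Forward path: (9.32 + 0.86s)·8.8/(s(s+4.1)). The closed-loop characteristic equation is s² + (4.1 + 8.8·0.86)s + 8.8·9.32 = 0.
That is s² + 11.67s + 82.02 = 0, so ω_n = 9.056 rad/s and ζ = 11.67/(2·9.056) = 0.6442.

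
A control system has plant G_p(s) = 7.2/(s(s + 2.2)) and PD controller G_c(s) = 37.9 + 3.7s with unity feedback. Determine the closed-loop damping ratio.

Forward path: (37.9 + 3.7s)·7.2/(s(s+2.2)). The closed-loop characteristic equation is s² + (2.2 + 7.2·3.7)s + 7.2·37.9 = 0.
That is s² + 28.84s + 272.9 = 0, so ω_n = 16.52 rad/s and ζ = 28.84/(2·16.52) = 0.8729.

ζ = 0.873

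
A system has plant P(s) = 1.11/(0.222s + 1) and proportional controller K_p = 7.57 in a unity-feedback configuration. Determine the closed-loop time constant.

Closed loop: T(s) = K_p·P/(1+K_p·P) = 8.403/(0.222s + 1 + 8.403), with pole at s = −(1 + 8.403)/0.222 = −42.35.
Closed-loop time constant τ = 1/42.35 = 0.0236 s.

τ = 0.0236 s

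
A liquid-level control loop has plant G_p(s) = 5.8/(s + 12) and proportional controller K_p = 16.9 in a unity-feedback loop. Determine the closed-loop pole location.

Closed-loop transfer function: T(s) = K_p·G_p(s)/(1 + K_p·G_p(s)) = 98.02/(s + 12 + 98.02) = 98.02/(s + 110).
The closed-loop pole is at s = −110.

s = -110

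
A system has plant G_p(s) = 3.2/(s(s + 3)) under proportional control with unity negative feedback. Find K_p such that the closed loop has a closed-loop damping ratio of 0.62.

Closed-loop characteristic equation: s² + 3s + K_p·3.2 = 0.
So ω_n = √(3.2K_p) and 2ζω_n = 3, giving ζ = 3/(2√(3.2K_p)).
Setting ζ = 0.62: √(3.2K_p) = 3/(2·0.62) = 2.419, so K_p = 5.853/3.2 = 1.83.

K_p = 1.83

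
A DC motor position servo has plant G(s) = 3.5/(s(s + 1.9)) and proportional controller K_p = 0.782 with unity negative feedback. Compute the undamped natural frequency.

ω_n = 1.65 rad/s

With unity feedback the closed-loop characteristic equation is s² + 1.9s + 0.782·3.5 = s² + 1.9s + 2.737 = 0.
Matching s² + 2ζω_n s + ω_n²: ω_n = √2.737 = 1.654 rad/s and 2ζω_n = 1.9, so ζ = 1.9/(2·1.654) = 0.574.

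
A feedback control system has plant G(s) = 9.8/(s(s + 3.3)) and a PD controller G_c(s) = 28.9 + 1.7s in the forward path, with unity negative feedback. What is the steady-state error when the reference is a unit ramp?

0.0117

The loop has one pole at the origin (type 1). Velocity error constant K_v = lim_{s→0} s·G_c(s)G(s) = 28.9·9.8/3.3 = 85.82.
Steady-state error to a unit ramp: e_ss = 1/K_v = 0.0117.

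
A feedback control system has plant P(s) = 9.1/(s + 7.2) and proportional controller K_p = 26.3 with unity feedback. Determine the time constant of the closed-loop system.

τ = 0.00406 s

Closed-loop transfer function: T(s) = K_p·P(s)/(1 + K_p·P(s)) = 239.3/(s + 7.2 + 239.3) = 239.3/(s + 246.5).
Time constant τ = 1/246.5 = 0.00406 s.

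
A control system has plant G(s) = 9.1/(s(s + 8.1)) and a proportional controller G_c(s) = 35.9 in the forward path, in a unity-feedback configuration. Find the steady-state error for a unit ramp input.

The loop has one pole at the origin (type 1). Velocity error constant K_v = lim_{s→0} s·G_c(s)G(s) = 35.9·9.1/8.1 = 40.33.
Steady-state error to a unit ramp: e_ss = 1/K_v = 0.0248.

0.0248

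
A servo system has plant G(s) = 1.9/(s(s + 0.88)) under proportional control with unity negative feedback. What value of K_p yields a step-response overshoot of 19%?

From %OS = 100·exp(−πζ/√(1−ζ²)) = 19%, ζ = −ln(0.19)/√(π²+ln²(0.19)) = 0.4673.
Characteristic equation s² + 0.88s + 1.9K_p = 0 gives ζ = 0.88/(2√(1.9K_p)).
Setting ζ = 0.4673: √(1.9K_p) = 0.88/(2·0.4673) = 0.9415, so K_p = 0.8864/1.9 = 0.467.

K_p = 0.467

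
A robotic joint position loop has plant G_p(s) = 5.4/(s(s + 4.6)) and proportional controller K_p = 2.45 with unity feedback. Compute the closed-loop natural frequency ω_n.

ω_n = 3.64 rad/s

The closed-loop denominator is s(s+4.6) + 2.45·5.4 = s² + 4.6s + 13.23.
Matching s² + 2ζω_n s + ω_n²: ω_n = √13.23 = 3.637 rad/s and 2ζω_n = 4.6, so ζ = 4.6/(2·3.637) = 0.632.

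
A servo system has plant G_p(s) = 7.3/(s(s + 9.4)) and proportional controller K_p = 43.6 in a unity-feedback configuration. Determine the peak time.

Closed-loop characteristic equation: s² + 9.4s + 318.3 = 0, so ω_n = 17.84 rad/s and ζ = 9.4/(2·17.84) = 0.2634.
Damped frequency ω_d = ω_n√(1−ζ²) = 17.21 rad/s, so peak time T_p = π/ω_d = 0.183 s.

T_p = 0.183 s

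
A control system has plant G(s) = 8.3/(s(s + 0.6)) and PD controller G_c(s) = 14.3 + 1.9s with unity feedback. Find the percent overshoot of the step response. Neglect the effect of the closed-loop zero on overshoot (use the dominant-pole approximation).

Forward path: (14.3 + 1.9s)·8.3/(s(s+0.6)). The closed-loop characteristic equation is s² + (0.6 + 8.3·1.9)s + 8.3·14.3 = 0.
That is s² + 16.37s + 118.7 = 0, so ω_n = 10.89 rad/s and ζ = 16.37/(2·10.89) = 0.7513.
%OS = 100·exp(−πζ/√(1−ζ²)) = 2.8%.

2.8%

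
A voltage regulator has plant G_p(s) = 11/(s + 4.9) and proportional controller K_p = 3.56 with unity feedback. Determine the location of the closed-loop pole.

s = -44.06

Closed-loop transfer function: T(s) = K_p·G_p(s)/(1 + K_p·G_p(s)) = 39.16/(s + 4.9 + 39.16) = 39.16/(s + 44.06).
The closed-loop pole is at s = −44.06.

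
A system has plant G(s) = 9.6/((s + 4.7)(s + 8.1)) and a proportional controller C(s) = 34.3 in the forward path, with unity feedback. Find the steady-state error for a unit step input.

0.104

The loop is type 0. Static position error constant K_pos = C(0)·G(0) = 34.3·0.2522 = 8.649.
Steady-state error to a unit step: e_ss = 1/(1+K_pos) = 1/9.649 = 0.104.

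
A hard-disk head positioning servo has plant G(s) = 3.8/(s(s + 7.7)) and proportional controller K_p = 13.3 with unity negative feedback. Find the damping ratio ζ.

ζ = 0.542

With unity feedback the closed-loop characteristic equation is s² + 7.7s + 13.3·3.8 = s² + 7.7s + 50.54 = 0.
Matching s² + 2ζω_n s + ω_n²: ω_n = √50.54 = 7.109 rad/s and 2ζω_n = 7.7, so ζ = 7.7/(2·7.109) = 0.542.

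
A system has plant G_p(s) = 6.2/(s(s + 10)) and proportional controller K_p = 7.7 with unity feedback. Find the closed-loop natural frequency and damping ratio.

ω_n = 6.91 rad/s, ζ = 0.724

The closed-loop denominator is s(s+10) + 7.7·6.2 = s² + 10s + 47.74.
So ω_n² = 47.74 ⇒ ω_n = 6.909 rad/s, and ζ = 10/(2ω_n) = 0.724.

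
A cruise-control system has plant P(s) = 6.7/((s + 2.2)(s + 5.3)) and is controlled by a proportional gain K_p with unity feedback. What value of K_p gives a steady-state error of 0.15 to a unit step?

The loop is type 0, so e_ss(step) = 1/(1 + K_pos) with K_pos = K_p·P(0).
P(0) = 0.5746. Require 1/(1 + K_p·0.5746) = 0.15, so 1 + 0.5746·K_p = 6.667.
K_p = (6.667 − 1)/0.5746 = 9.86.

K_p = 9.86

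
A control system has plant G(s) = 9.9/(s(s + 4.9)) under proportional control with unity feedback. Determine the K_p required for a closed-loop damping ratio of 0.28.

K_p = 7.73

Closed-loop characteristic equation: s² + 4.9s + K_p·9.9 = 0.
So ω_n = √(9.9K_p) and 2ζω_n = 4.9, giving ζ = 4.9/(2√(9.9K_p)).
Setting ζ = 0.28: √(9.9K_p) = 4.9/(2·0.28) = 8.75, so K_p = 76.56/9.9 = 7.73.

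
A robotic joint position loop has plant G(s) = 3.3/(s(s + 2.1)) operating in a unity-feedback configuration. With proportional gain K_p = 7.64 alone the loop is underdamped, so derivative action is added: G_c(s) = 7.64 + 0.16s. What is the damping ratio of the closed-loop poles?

ζ = 0.262

Forward path: (7.64 + 0.16s)·3.3/(s(s+2.1)). The closed-loop characteristic equation is s² + (2.1 + 3.3·0.16)s + 3.3·7.64 = 0.
That is s² + 2.628s + 25.21 = 0, so ω_n = 5.021 rad/s and ζ = 2.628/(2·5.021) = 0.2617.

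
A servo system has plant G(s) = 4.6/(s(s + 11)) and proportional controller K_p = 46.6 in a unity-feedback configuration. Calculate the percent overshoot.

The closed-loop denominator s² + 11s + 214.4 gives ω_n = √214.4 = 14.64 and ζ = 11/(2ω_n) = 0.3757.
%OS = 100·exp(−πζ/√(1−ζ²)) = 100·exp(−π·0.3757/√0.8589) = 28%.

28%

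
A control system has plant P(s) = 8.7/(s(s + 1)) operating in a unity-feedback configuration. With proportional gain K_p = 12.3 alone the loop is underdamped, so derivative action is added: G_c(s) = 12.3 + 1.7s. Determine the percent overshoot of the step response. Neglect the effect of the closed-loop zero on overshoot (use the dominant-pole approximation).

Forward path: (12.3 + 1.7s)·8.7/(s(s+1)). The closed-loop characteristic equation is s² + (1 + 8.7·1.7)s + 8.7·12.3 = 0.
That is s² + 15.79s + 107 = 0, so ω_n = 10.34 rad/s and ζ = 15.79/(2·10.34) = 0.7632.
%OS = 100·exp(−πζ/√(1−ζ²)) = 2.45%.

2.45%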